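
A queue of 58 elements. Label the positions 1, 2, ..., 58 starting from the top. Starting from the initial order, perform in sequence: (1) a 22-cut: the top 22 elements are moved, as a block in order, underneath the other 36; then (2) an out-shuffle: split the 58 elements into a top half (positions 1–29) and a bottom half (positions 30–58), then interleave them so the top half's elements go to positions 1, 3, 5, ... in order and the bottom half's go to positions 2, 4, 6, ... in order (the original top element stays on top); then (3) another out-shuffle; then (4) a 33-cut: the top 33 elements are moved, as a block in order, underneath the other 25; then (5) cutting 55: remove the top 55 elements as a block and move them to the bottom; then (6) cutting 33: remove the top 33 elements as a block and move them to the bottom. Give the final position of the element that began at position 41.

11

Track the element from position 41 forward through each operation:
  after op 1 (cut 22): 41 → 19
  after op 2 (out-shuffle): 19 → 37
  after op 3 (out-shuffle): 37 → 16
  after op 4 (cut 33): 16 → 41
  after op 5 (cut 55): 41 → 44
  after op 6 (cut 33): 44 → 11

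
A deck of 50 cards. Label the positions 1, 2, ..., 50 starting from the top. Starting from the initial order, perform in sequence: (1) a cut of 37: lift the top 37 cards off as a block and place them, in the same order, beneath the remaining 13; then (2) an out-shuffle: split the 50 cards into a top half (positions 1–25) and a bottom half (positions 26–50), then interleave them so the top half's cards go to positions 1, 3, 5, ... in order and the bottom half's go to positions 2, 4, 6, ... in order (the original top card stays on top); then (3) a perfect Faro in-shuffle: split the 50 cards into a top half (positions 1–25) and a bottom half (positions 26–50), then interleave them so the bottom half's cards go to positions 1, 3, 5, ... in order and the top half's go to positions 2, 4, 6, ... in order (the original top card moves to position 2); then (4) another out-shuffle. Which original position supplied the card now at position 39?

17

Undo the operations in reverse order, starting from position 39:
  undo op 4 (out-shuffle, from top half): 39 ← 20
  undo op 3 (in-shuffle, from top half): 20 ← 10
  undo op 2 (out-shuffle, from bottom half): 10 ← 30
  undo op 1 (cut 37): 30 ← 17
So the card at position 39 came from original position 17.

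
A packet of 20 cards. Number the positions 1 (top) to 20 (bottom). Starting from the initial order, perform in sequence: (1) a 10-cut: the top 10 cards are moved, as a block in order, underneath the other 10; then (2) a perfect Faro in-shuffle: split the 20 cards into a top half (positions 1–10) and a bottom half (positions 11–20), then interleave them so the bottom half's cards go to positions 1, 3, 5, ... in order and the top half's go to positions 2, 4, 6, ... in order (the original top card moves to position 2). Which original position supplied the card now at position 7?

Undo the operations in reverse order, starting from position 7:
  undo op 2 (in-shuffle, from bottom half): 7 ← 14
  undo op 1 (cut 10): 14 ← 4
So the card at position 7 came from original position 4.

4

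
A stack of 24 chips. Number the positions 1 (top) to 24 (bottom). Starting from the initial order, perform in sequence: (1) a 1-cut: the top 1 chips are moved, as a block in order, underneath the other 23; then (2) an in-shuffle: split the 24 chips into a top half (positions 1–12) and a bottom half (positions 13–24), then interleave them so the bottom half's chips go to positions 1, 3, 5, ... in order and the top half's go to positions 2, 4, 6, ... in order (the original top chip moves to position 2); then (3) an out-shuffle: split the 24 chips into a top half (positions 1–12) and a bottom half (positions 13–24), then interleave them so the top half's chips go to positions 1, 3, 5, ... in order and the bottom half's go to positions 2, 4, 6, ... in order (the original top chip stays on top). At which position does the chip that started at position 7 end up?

Track the chip from position 7 forward through each operation:
  after op 1 (cut 1): 7 → 6
  after op 2 (in-shuffle): 6 → 12
  after op 3 (out-shuffle): 12 → 23

23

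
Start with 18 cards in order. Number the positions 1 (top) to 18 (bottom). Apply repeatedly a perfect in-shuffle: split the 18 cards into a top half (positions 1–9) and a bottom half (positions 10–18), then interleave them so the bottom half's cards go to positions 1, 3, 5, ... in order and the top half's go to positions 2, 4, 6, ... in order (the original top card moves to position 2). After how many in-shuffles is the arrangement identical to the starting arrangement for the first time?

The in-shuffle permutes the 18 positions with cycle lengths [18].
Every card is home exactly when every cycle has completed a whole number of laps, i.e. after lcm(18) = 18 in-shuffles.

18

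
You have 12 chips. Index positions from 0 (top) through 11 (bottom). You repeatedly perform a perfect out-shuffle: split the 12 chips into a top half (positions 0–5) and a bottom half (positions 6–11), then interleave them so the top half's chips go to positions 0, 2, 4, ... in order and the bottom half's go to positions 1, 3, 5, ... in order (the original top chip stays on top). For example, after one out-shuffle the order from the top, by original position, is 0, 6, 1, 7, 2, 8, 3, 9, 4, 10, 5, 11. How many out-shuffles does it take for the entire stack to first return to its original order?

10

The out-shuffle permutes the 12 positions with cycle lengths [1, 1, 10].
Every chip is home exactly when every cycle has completed a whole number of laps, i.e. after lcm(1, 10) = 10 out-shuffles.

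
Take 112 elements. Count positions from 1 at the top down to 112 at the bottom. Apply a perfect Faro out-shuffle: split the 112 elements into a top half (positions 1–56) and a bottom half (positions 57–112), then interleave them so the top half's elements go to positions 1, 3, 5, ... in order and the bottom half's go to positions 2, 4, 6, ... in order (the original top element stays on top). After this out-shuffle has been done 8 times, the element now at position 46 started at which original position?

Work backwards from position 46, undoing one out-shuffle at a time:
46 ← 79 ← 40 ← 76 ← 94 ← 103 ← 52 ← 82 ← 97
So the element now at position 46 started at position 97.

97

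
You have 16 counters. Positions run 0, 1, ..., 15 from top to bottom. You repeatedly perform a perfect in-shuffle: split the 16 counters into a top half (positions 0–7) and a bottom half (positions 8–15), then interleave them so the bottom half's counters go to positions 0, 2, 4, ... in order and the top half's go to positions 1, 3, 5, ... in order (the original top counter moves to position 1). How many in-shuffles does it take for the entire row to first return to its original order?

The in-shuffle permutes the 16 positions with cycle lengths [8, 8].
Every counter is home exactly when every cycle has completed a whole number of laps, i.e. after lcm(8) = 8 in-shuffles.

8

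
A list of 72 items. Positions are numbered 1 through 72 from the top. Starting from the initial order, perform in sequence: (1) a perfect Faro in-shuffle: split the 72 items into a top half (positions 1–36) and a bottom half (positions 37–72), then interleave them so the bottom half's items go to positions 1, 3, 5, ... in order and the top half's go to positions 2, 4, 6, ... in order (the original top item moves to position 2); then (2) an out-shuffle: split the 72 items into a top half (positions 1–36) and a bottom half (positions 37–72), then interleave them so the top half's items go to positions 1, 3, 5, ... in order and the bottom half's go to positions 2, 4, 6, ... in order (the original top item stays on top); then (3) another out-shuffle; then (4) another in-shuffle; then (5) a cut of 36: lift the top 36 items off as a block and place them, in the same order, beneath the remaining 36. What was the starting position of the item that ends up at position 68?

Undo the operations in reverse order, starting from position 68:
  undo op 5 (cut 36): 68 ← 32
  undo op 4 (in-shuffle, from top half): 32 ← 16
  undo op 3 (out-shuffle, from bottom half): 16 ← 44
  undo op 2 (out-shuffle, from bottom half): 44 ← 58
  undo op 1 (in-shuffle, from top half): 58 ← 29
So the item at position 68 came from original position 29.

29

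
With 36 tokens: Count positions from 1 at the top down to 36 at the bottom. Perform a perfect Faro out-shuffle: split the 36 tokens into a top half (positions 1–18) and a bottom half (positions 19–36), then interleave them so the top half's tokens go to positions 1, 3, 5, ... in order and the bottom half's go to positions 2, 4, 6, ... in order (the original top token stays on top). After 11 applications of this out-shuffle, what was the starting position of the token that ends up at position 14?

Work backwards from position 14, undoing one out-shuffle at a time:
14 ← 25 ← 13 ← 7 ← 4 ← 20 ← 28 ← 32 ← 34 ← 35 ← 18 ← 27
So the token now at position 14 started at position 27.

27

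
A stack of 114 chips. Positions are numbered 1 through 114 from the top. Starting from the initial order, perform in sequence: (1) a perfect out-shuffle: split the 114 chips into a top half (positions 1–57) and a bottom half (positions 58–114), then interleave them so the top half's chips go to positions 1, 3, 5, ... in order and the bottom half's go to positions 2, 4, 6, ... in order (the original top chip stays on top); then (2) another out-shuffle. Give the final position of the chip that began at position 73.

63

Track the chip from position 73 forward through each operation:
  after op 1 (out-shuffle): 73 → 32
  after op 2 (out-shuffle): 32 → 63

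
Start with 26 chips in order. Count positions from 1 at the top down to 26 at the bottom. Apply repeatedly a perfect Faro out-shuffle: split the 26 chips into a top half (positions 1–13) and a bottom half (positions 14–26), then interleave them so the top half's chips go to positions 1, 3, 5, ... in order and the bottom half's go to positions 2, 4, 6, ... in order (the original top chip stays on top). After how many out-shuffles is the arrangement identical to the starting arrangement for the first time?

20

The out-shuffle permutes the 26 positions with cycle lengths [1, 1, 4, 20].
Every chip is home exactly when every cycle has completed a whole number of laps, i.e. after lcm(1, 4, 20) = 20 out-shuffles.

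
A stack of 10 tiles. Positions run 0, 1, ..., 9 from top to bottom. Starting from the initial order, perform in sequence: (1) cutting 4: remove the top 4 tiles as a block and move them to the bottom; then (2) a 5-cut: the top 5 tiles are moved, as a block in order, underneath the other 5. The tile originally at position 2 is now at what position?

Track the tile from position 2 forward through each operation:
  after op 1 (cut 4): 2 → 8
  after op 2 (cut 5): 8 → 3

3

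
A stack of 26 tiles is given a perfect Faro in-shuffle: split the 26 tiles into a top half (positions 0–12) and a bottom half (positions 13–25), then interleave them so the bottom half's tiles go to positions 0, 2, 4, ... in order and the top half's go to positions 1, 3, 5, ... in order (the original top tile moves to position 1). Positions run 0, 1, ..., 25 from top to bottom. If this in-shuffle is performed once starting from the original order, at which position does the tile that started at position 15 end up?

4

Track the tile's position through each in-shuffle:
15 → 4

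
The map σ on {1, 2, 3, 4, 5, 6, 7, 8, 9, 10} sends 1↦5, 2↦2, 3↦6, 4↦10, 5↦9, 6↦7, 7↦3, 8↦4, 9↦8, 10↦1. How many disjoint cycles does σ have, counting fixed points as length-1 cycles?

3

Cycle decomposition: (1 5 9 8 4 10) (2) (3 6 7).
3 cycles.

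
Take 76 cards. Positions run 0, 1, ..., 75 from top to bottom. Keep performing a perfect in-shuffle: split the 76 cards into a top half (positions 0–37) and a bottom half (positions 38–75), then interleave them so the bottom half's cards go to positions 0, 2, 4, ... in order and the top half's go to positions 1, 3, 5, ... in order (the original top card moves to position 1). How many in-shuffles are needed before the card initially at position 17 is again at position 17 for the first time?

30

Follow position 17 under repeated in-shuffles:
17 → 35 → 71 → 66 → 56 → 36 → 73 → 70 → ... → 17 (length 30)
It first returns after 30 in-shuffles.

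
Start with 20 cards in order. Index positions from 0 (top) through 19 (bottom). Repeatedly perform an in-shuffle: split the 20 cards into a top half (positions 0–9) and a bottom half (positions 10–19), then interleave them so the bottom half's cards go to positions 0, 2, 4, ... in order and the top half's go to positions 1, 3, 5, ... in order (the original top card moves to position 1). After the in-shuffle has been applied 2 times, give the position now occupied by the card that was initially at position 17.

8

Track the card's position through each in-shuffle:
17 → 14 → 8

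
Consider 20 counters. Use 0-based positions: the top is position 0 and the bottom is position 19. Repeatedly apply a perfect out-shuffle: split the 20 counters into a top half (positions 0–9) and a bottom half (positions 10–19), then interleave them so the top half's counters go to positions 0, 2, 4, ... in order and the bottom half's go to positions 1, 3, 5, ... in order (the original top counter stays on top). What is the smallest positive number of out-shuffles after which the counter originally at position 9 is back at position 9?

Follow position 9 under repeated out-shuffles:
9 → 18 → 17 → 15 → 11 → 3 → 6 → 12 → 5 → 10 → 1 → 2 → 4 → 8 → 16 → 13 → 7 → 14 → 9
It first returns after 18 out-shuffles.

18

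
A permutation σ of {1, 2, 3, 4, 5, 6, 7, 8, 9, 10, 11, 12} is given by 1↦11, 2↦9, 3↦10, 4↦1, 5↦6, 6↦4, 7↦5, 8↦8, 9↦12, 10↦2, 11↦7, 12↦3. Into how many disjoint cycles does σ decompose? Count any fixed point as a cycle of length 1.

Cycle decomposition: (1 11 7 5 6 4) (2 9 12 3 10) (8).
3 cycles.

3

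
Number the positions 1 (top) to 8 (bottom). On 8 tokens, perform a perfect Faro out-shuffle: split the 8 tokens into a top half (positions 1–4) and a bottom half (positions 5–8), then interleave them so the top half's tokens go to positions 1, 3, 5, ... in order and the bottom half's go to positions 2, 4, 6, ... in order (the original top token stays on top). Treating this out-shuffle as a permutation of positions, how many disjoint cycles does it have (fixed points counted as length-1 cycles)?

4

Trace each unvisited position around until it returns:
(1) (2 3 5) (4 7 6) (8)
4 cycles in total.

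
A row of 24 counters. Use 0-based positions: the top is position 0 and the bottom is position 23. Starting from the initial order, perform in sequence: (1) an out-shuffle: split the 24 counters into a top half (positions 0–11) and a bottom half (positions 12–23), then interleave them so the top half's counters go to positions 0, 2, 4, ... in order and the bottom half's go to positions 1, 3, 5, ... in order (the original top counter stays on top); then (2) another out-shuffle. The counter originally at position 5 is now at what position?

20

Track the counter from position 5 forward through each operation:
  after op 1 (out-shuffle): 5 → 10
  after op 2 (out-shuffle): 10 → 20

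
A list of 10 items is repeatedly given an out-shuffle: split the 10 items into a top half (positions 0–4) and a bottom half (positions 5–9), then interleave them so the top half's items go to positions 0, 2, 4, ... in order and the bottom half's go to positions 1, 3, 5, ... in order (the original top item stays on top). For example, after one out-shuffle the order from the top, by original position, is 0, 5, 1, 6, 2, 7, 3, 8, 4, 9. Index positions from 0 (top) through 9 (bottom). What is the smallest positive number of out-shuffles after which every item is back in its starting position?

6

The out-shuffle permutes the 10 positions with cycle lengths [1, 1, 2, 6].
Every item is home exactly when every cycle has completed a whole number of laps, i.e. after lcm(1, 2, 6) = 6 out-shuffles.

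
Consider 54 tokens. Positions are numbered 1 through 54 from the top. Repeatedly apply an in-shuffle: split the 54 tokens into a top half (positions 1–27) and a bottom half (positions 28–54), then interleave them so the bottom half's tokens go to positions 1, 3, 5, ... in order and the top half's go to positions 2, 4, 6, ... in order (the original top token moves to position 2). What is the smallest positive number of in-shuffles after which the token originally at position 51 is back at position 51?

Follow position 51 under repeated in-shuffles:
51 → 47 → 39 → 23 → 46 → 37 → 19 → 38 → 21 → 42 → 29 → 3 → 6 → 12 → 24 → 48 → 41 → 27 → 54 → 53 → 51
It first returns after 20 in-shuffles.

20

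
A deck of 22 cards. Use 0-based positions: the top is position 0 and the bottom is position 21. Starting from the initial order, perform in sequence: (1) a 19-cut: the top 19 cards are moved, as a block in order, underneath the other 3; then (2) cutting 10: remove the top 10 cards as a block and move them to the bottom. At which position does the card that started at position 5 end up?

Track the card from position 5 forward through each operation:
  after op 1 (cut 19): 5 → 8
  after op 2 (cut 10): 8 → 20

20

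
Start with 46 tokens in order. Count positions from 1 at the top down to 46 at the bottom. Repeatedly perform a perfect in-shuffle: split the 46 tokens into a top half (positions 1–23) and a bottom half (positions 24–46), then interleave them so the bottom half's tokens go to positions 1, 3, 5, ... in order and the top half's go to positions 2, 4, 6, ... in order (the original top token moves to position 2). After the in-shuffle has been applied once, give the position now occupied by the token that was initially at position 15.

Track the token's position through each in-shuffle:
15 → 30

30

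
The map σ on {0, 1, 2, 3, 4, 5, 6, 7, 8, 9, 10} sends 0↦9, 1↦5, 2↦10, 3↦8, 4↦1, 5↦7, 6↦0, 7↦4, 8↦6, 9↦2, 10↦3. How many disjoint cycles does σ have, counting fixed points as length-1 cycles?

2

Cycle decomposition: (0 9 2 10 3 8 6) (1 5 7 4).
2 cycles.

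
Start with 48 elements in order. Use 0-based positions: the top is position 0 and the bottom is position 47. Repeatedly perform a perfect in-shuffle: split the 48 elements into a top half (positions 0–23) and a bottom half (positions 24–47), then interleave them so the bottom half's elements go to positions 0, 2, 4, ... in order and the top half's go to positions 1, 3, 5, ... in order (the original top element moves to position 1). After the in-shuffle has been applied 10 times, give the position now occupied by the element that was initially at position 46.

Track the element's position through each in-shuffle:
46 → 44 → 40 → 32 → 16 → 33 → 18 → 37 → 26 → 4 → 9

9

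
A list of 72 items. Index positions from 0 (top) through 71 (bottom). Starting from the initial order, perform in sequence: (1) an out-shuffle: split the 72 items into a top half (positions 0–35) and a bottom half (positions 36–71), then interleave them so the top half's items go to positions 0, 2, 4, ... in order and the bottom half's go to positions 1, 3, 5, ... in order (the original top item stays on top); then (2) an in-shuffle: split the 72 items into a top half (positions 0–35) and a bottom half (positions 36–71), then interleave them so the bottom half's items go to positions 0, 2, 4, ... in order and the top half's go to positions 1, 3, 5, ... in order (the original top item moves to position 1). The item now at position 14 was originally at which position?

Undo the operations in reverse order, starting from position 14:
  undo op 2 (in-shuffle, from bottom half): 14 ← 43
  undo op 1 (out-shuffle, from bottom half): 43 ← 57
So the item at position 14 came from original position 57.

57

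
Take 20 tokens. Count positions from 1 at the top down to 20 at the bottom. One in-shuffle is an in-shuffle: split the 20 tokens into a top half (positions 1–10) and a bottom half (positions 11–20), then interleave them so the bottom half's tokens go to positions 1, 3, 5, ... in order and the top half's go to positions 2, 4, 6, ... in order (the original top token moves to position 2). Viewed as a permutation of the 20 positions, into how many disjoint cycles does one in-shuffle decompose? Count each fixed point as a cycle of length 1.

5

Trace each unvisited position around until it returns:
(1 2 4 8 16 11) (3 6 12) (5 10 20 19 17 13) (7 14) (9 18 15)
5 cycles in total.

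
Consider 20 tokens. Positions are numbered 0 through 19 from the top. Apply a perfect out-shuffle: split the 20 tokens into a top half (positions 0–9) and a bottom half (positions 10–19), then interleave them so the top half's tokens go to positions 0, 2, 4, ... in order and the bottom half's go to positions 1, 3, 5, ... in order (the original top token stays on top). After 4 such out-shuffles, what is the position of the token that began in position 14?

15

Track the token's position through each out-shuffle:
14 → 9 → 18 → 17 → 15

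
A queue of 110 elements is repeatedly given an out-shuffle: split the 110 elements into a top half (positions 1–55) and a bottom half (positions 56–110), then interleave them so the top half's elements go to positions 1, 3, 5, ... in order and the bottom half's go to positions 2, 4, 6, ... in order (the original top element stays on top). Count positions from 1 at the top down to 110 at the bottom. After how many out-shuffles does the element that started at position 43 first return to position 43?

36

Follow position 43 under repeated out-shuffles:
43 → 85 → 60 → 10 → 19 → 37 → 73 → 36 → ... → 43 (length 36)
It first returns after 36 out-shuffles.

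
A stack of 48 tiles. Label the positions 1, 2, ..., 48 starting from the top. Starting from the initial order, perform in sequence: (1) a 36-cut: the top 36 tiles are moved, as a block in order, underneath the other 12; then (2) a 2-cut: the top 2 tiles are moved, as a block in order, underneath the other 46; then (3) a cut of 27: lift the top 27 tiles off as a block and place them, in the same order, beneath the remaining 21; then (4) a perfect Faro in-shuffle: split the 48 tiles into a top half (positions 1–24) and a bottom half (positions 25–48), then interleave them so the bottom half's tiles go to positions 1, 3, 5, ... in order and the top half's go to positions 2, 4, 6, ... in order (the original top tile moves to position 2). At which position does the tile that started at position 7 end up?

Track the tile from position 7 forward through each operation:
  after op 1 (cut 36): 7 → 19
  after op 2 (cut 2): 19 → 17
  after op 3 (cut 27): 17 → 38
  after op 4 (in-shuffle): 38 → 27

27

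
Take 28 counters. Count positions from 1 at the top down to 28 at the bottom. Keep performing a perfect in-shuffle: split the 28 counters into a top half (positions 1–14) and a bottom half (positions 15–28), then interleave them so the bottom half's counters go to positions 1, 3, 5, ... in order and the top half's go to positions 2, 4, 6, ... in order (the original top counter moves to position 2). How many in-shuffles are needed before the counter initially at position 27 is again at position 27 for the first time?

Follow position 27 under repeated in-shuffles:
27 → 25 → 21 → 13 → 26 → 23 → 17 → 5 → ... → 27 (length 28)
It first returns after 28 in-shuffles.

28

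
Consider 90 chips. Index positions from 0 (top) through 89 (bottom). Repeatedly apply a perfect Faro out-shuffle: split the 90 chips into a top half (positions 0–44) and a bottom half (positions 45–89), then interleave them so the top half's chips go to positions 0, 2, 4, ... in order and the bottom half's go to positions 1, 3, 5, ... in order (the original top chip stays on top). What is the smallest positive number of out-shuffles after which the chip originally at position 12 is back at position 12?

11

Follow position 12 under repeated out-shuffles:
12 → 24 → 48 → 7 → 14 → 28 → 56 → 23 → 46 → 3 → 6 → 12
It first returns after 11 out-shuffles.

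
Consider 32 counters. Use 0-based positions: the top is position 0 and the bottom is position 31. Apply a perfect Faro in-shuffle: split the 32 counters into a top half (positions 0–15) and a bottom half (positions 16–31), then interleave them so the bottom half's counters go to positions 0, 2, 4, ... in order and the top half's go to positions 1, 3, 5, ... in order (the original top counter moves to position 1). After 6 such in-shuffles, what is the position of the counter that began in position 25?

Track the counter's position through each in-shuffle:
25 → 18 → 4 → 9 → 19 → 6 → 13

13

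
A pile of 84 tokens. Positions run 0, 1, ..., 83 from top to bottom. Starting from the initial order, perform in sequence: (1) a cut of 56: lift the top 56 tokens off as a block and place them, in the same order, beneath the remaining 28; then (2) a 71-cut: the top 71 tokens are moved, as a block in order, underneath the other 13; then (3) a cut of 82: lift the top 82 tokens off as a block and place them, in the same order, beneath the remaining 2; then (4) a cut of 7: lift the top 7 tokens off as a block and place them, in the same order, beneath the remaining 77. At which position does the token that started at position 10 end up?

46

Track the token from position 10 forward through each operation:
  after op 1 (cut 56): 10 → 38
  after op 2 (cut 71): 38 → 51
  after op 3 (cut 82): 51 → 53
  after op 4 (cut 7): 53 → 46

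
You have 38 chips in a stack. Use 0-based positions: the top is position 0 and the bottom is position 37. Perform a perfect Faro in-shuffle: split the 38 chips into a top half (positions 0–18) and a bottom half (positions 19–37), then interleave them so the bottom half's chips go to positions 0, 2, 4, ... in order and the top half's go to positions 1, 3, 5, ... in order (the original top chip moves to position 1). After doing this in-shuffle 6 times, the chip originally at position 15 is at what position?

Track the chip's position through each in-shuffle:
15 → 31 → 24 → 10 → 21 → 4 → 9

9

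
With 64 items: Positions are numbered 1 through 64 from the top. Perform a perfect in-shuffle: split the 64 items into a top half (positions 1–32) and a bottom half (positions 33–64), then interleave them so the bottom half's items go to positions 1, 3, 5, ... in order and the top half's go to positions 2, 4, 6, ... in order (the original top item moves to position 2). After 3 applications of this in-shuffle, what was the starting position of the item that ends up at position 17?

59

Work backwards from position 17, undoing one in-shuffle at a time:
17 ← 41 ← 53 ← 59
So the item now at position 17 started at position 59.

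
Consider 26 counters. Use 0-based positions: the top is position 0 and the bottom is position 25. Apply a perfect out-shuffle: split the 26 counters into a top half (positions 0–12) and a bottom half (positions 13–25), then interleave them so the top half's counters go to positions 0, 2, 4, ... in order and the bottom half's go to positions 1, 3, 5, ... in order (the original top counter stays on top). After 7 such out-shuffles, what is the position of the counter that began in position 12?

Track the counter's position through each out-shuffle:
12 → 24 → 23 → 21 → 17 → 9 → 18 → 11

11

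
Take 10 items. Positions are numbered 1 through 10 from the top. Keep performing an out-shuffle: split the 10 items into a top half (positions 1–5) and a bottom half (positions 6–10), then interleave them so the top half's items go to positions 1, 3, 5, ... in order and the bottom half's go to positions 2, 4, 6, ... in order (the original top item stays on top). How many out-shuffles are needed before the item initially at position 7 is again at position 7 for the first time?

2

Follow position 7 under repeated out-shuffles:
7 → 4 → 7
It first returns after 2 out-shuffles.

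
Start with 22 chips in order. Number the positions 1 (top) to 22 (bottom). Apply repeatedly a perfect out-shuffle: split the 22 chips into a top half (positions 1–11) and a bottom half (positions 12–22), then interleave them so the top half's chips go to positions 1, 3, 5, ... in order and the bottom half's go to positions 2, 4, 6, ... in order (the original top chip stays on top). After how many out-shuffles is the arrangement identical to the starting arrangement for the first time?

The out-shuffle permutes the 22 positions with cycle lengths [1, 1, 2, 3, 3, 6, 6].
Every chip is home exactly when every cycle has completed a whole number of laps, i.e. after lcm(1, 2, 3, 6) = 6 out-shuffles.

6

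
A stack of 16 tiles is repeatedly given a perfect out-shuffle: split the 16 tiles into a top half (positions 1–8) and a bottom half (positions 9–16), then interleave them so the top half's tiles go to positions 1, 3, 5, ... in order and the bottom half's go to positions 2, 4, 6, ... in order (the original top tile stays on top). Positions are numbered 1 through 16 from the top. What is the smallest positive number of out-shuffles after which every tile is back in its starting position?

The out-shuffle permutes the 16 positions with cycle lengths [1, 1, 2, 4, 4, 4].
Every tile is home exactly when every cycle has completed a whole number of laps, i.e. after lcm(1, 2, 4) = 4 out-shuffles.

4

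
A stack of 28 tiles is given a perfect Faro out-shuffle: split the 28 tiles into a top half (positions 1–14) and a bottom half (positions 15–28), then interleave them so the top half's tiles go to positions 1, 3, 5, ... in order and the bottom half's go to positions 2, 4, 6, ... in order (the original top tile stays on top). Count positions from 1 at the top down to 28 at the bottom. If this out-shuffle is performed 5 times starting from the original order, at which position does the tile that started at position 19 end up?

Track the tile's position through each out-shuffle:
19 → 10 → 19 → 10 → 19 → 10

10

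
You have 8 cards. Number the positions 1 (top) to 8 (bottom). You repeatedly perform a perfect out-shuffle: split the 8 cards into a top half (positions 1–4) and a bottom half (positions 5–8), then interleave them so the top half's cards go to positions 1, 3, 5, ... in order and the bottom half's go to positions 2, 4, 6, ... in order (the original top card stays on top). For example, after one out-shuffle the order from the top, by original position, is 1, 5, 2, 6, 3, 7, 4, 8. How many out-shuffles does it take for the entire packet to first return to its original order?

3

The out-shuffle permutes the 8 positions with cycle lengths [1, 1, 3, 3].
Every card is home exactly when every cycle has completed a whole number of laps, i.e. after lcm(1, 3) = 3 out-shuffles.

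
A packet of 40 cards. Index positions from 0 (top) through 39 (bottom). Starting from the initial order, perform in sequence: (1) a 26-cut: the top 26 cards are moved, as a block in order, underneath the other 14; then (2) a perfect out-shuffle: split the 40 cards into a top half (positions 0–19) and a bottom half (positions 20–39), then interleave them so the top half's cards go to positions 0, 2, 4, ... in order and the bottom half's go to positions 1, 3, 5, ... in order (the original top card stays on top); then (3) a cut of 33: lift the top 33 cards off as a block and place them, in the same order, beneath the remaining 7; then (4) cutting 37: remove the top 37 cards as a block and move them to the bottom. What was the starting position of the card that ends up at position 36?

39

Undo the operations in reverse order, starting from position 36:
  undo op 4 (cut 37): 36 ← 33
  undo op 3 (cut 33): 33 ← 26
  undo op 2 (out-shuffle, from top half): 26 ← 13
  undo op 1 (cut 26): 13 ← 39
So the card at position 36 came from original position 39.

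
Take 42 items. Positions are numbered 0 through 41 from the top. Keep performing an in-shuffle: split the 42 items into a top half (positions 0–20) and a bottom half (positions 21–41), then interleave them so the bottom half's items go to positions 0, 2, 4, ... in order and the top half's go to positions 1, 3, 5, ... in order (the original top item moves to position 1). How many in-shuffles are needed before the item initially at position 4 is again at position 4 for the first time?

Follow position 4 under repeated in-shuffles:
4 → 9 → 19 → 39 → 36 → 30 → 18 → 37 → 32 → 22 → 2 → 5 → 11 → 23 → 4
It first returns after 14 in-shuffles.

14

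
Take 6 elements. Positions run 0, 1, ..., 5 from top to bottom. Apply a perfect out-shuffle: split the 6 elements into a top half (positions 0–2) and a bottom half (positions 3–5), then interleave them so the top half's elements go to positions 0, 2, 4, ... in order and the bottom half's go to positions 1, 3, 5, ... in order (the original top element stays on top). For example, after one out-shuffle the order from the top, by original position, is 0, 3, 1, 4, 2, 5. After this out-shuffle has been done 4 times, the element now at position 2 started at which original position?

2

Work backwards from position 2, undoing one out-shuffle at a time:
2 ← 1 ← 3 ← 4 ← 2
So the element now at position 2 started at position 2.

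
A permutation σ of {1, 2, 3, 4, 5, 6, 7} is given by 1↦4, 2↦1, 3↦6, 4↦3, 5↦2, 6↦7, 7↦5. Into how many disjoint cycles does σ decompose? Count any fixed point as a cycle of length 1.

1

Cycle decomposition: (1 4 3 6 7 5 2).
1 cycle.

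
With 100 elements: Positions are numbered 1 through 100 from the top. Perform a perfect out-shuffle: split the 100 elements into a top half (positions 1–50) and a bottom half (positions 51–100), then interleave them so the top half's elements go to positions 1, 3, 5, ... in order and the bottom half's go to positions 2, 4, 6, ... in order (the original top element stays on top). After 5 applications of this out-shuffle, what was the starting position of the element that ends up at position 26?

Work backwards from position 26, undoing one out-shuffle at a time:
26 ← 63 ← 32 ← 66 ← 83 ← 42
So the element now at position 26 started at position 42.

42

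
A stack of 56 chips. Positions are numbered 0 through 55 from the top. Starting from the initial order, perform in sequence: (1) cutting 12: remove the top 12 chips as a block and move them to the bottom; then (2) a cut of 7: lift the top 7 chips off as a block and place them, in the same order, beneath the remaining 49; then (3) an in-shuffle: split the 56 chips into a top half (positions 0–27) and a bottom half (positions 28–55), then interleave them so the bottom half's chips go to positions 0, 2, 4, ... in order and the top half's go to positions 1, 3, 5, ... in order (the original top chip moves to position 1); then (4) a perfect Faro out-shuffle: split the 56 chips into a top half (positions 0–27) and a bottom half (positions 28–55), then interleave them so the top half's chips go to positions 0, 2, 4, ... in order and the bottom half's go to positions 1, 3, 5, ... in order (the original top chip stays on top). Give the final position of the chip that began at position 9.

Track the chip from position 9 forward through each operation:
  after op 1 (cut 12): 9 → 53
  after op 2 (cut 7): 53 → 46
  after op 3 (in-shuffle): 46 → 36
  after op 4 (out-shuffle): 36 → 17

17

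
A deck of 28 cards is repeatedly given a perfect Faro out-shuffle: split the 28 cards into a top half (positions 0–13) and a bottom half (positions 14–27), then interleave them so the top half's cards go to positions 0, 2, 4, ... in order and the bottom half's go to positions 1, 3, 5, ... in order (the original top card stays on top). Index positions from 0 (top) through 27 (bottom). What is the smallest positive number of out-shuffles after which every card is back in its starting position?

18

The out-shuffle permutes the 28 positions with cycle lengths [1, 1, 2, 6, 18].
Every card is home exactly when every cycle has completed a whole number of laps, i.e. after lcm(1, 2, 6, 18) = 18 out-shuffles.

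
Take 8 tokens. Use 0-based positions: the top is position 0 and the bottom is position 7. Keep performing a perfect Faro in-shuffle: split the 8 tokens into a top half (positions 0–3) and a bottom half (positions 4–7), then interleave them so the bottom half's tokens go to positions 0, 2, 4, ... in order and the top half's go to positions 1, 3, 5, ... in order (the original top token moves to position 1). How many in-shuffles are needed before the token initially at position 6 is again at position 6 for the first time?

6

Follow position 6 under repeated in-shuffles:
6 → 4 → 0 → 1 → 3 → 7 → 6
It first returns after 6 in-shuffles.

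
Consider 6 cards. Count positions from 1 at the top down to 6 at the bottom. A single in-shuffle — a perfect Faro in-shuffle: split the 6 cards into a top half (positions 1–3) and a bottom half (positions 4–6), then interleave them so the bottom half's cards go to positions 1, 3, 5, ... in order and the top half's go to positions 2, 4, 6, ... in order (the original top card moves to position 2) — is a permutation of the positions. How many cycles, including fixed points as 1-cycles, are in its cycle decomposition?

2

Trace each unvisited position around until it returns:
(1 2 4) (3 6 5)
2 cycles in total.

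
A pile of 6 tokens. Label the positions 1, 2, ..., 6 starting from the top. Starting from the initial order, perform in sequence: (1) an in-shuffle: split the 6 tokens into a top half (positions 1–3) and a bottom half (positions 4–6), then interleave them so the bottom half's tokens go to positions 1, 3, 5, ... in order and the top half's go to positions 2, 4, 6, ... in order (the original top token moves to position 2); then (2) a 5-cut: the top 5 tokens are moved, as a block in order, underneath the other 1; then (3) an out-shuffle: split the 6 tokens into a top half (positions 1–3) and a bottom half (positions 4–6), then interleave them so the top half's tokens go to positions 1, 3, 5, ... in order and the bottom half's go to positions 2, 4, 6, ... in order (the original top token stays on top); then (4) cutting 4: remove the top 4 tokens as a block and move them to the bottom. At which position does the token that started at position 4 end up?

Track the token from position 4 forward through each operation:
  after op 1 (in-shuffle): 4 → 1
  after op 2 (cut 5): 1 → 2
  after op 3 (out-shuffle): 2 → 3
  after op 4 (cut 4): 3 → 5

5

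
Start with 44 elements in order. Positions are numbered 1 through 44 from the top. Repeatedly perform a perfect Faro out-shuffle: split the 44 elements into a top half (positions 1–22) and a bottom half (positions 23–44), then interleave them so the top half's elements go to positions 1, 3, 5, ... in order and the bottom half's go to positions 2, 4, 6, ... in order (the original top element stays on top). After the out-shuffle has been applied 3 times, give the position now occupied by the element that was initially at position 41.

Track the element's position through each out-shuffle:
41 → 38 → 32 → 20

20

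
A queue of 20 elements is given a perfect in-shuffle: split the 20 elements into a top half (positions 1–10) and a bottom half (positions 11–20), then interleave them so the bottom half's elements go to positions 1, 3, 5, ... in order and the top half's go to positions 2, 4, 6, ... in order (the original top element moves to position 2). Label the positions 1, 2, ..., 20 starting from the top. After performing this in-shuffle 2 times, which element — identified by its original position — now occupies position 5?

17

Work backwards from position 5, undoing one in-shuffle at a time:
5 ← 13 ← 17
So the element now at position 5 started at position 17.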